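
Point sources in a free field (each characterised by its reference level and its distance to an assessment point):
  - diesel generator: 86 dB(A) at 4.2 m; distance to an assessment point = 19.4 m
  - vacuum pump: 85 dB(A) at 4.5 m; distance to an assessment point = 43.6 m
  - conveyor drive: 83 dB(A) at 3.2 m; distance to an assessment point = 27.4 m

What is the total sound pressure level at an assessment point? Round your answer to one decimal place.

Apply inverse-square spreading to bring every level to the receiver, then sum 10^(L/10).
diesel generator: 86 − 20·log₁₀(19.4/4.2) = 86 − 13.29 = 72.71 dB(A).
vacuum pump: 85 − 20·log₁₀(43.6/4.5) = 85 − 19.73 = 65.27 dB(A).
conveyor drive: 83 − 20·log₁₀(27.4/3.2) = 83 − 18.65 = 64.35 dB(A).
Σ 10^(L/10) = 2.475e+07 → L_total = 10·log₁₀(2.475e+07) = 73.94 dB(A).

73.9 dB(A)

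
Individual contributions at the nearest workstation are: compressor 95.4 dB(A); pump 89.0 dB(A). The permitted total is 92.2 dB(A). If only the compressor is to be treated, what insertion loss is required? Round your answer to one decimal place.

Everything except the compressor sums to 10^(89.0/10) = 7.943e+08 in linear terms, 89.00 dB(A).
To meet 92.2 dB(A) overall, the treated compressor may contribute at most 10^(92.2/10) − 7.943e+08 = 8.653e+08, i.e. 89.37 dB(A).
So the compressor must be reduced from 95.4 to 89.37 dB(A): IL = 6.03 dB.

6.0 dB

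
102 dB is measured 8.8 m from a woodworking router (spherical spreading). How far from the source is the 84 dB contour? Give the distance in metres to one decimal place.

69.9 m

Point-source spreading drops the level by 20·log₁₀(r₂/r₁); inverting, r₂/r₁ = 10^(ΔL/20).
r₂ = 8.8·10^((102−84)/20) = 8.8·10^(18.0/20) = 69.90 m.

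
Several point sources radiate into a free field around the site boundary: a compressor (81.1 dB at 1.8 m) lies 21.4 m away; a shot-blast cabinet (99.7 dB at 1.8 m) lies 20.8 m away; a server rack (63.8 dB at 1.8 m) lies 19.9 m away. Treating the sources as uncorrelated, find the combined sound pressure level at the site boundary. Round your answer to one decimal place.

Apply inverse-square spreading to bring every level to the receiver, then sum 10^(L/10).
compressor: 81.1 − 20·log₁₀(21.4/1.8) = 81.1 − 21.50 = 59.60 dB.
shot-blast cabinet: 99.7 − 20·log₁₀(20.8/1.8) = 99.7 − 21.26 = 78.44 dB.
server rack: 63.8 − 20·log₁₀(19.9/1.8) = 63.8 − 20.87 = 42.93 dB.
Σ 10^(L/10) = 7.082e+07 → L_total = 10·log₁₀(7.082e+07) = 78.50 dB.

78.5 dB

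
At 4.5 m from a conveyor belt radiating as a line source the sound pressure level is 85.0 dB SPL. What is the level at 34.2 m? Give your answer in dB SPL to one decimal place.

Cylindrical spreading from a line source gives a 10·log₁₀(r₂/r₁) drop.
L₂ = 85.0 − 10·log₁₀(34.2/4.5) = 85.0 − 8.808 = 76.19 dB SPL.

76.2 dB SPL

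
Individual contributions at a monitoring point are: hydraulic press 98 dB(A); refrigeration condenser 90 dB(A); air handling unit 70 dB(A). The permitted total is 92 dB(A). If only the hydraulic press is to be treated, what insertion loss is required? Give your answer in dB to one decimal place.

10.4 dB

Fixed contribution from the other sources: Σ 10^(L/10) = 10^(90/10) + 10^(70/10) = 1.010e+09 (90.04 dB(A)).
The limit corresponds to 10^(92/10) = 1.585e+09; subtracting the fixed part leaves 5.749e+08 for the hydraulic press, i.e. 87.60 dB(A).
So the hydraulic press must be reduced from 98 to 87.60 dB(A): IL = 10.40 dB.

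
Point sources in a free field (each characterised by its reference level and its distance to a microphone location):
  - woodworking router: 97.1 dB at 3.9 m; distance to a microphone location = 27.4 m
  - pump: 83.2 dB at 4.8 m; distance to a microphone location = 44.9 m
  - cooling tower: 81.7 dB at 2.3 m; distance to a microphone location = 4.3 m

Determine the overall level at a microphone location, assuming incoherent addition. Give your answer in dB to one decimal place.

Apply inverse-square spreading to bring every level to the receiver, then sum 10^(L/10).
woodworking router: 97.1 − 20·log₁₀(27.4/3.9) = 97.1 − 16.93 = 80.17 dB.
pump: 83.2 − 20·log₁₀(44.9/4.8) = 83.2 − 19.42 = 63.78 dB.
cooling tower: 81.7 − 20·log₁₀(4.3/2.3) = 81.7 − 5.43 = 76.27 dB.
Σ 10^(L/10) = 1.486e+08 → L_total = 10·log₁₀(1.486e+08) = 81.72 dB.

81.7 dB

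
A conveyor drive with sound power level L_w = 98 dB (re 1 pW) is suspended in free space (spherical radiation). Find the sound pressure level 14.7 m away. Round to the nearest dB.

64 dB

The power spreads over a sphere of area 4π·r², so L_p = L_w − 10·log₁₀(4π·r²).
4π·r² = 2715 m², 10·log₁₀ of that is 34.338 dB.
L_p = 98 − 34.338 = 63.66 dB.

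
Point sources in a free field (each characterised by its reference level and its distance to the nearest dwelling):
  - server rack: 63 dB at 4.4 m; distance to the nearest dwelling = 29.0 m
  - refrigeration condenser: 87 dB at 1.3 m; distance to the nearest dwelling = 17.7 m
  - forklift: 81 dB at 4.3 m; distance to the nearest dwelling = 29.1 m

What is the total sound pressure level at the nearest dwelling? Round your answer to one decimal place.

67.4 dB

First find each source's level at the receiver (point-source: −20·log₁₀(r/r_ref)), then combine on an intensity basis.
server rack: 63 − 20·log₁₀(29.0/4.4) = 63 − 16.38 = 46.62 dB.
refrigeration condenser: 87 − 20·log₁₀(17.7/1.3) = 87 − 22.68 = 64.32 dB.
forklift: 81 − 20·log₁₀(29.1/4.3) = 81 − 16.61 = 64.39 dB.
Σ 10^(L/10) = 5.498e+06 → L_total = 10·log₁₀(5.498e+06) = 67.40 dB.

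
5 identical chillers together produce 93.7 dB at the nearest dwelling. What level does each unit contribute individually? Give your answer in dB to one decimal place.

Dividing the total intensity by 5 lowers the level by 10·log₁₀ 5 = 6.990 dB: L₁ = 93.7 − 6.990.

86.7 dB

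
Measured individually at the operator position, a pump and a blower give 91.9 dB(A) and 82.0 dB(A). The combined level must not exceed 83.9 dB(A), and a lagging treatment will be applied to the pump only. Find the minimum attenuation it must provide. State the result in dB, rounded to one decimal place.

Everything except the pump sums to 10^(82.0/10) = 1.585e+08 in linear terms, 82.00 dB(A).
To meet 83.9 dB(A) overall, the treated pump may contribute at most 10^(83.9/10) − 1.585e+08 = 8.698e+07, i.e. 79.39 dB(A).
So the pump must be reduced from 91.9 to 79.39 dB(A): IL = 12.51 dB.

12.5 dB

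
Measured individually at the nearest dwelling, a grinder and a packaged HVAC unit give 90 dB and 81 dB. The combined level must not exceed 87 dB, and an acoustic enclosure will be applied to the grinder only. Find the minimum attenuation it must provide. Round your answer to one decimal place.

Fixed contribution from the other source: Σ 10^(L/10) = 10^(81/10) = 1.259e+08 (81.00 dB).
To meet 87 dB overall, the treated grinder may contribute at most 10^(87/10) − 1.259e+08 = 3.753e+08, i.e. 85.74 dB.
Required insertion loss = 90 − 85.74 = 4.26 dB.

4.3 dB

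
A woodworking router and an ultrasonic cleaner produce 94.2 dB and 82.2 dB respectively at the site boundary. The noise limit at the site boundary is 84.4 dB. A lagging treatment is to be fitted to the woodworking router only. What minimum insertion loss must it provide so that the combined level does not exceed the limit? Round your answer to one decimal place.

Everything except the woodworking router sums to 10^(82.2/10) = 1.660e+08 in linear terms, 82.20 dB.
To meet 84.4 dB overall, the treated woodworking router may contribute at most 10^(84.4/10) − 1.660e+08 = 1.095e+08, i.e. 80.39 dB.
So the woodworking router must be reduced from 94.2 to 80.39 dB: IL = 13.81 dB.

13.8 dB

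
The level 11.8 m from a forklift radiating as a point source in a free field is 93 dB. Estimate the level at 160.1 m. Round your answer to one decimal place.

Spherical spreading from a point source gives a 20·log₁₀(r₂/r₁) drop.
L₂ = 93 − 20·log₁₀(160.1/11.8) = 93 − 22.650 = 70.35 dB.

70.3 dB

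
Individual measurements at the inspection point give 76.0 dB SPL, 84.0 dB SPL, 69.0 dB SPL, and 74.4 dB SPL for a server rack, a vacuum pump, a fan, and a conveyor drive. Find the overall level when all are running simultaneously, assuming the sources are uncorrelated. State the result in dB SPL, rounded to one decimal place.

85.1 dB SPL

For uncorrelated sources the intensities add, so convert each level to linear form, sum, and take 10·log₁₀ of the total.
Σ 10^(L/10) = 10^(76.0/10) + 10^(84.0/10) + 10^(69.0/10) + 10^(74.4/10) = 3.265e+08.
L_total = 10·log₁₀(3.265e+08) = 85.14 dB SPL.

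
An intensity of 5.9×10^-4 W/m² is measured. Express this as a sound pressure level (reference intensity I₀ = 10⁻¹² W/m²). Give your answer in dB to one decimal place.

L = 10·log₁₀(I/I₀) = 10·log₁₀(5.9×10^-4/10⁻¹²) = 10·log₁₀(5.9×10^8).
L = 10·(0.7709 + 8) = 87.71 dB.

87.7 dB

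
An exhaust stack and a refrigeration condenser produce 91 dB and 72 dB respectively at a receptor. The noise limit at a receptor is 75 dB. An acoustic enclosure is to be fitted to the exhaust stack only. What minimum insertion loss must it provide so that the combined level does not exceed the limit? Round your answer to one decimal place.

Fixed contribution from the other source: Σ 10^(L/10) = 10^(72/10) = 1.585e+07 (72.00 dB).
The limit corresponds to 10^(75/10) = 3.162e+07; subtracting the fixed part leaves 1.577e+07 for the exhaust stack, i.e. 71.98 dB.
So the exhaust stack must be reduced from 91 to 71.98 dB: IL = 19.02 dB.

19.0 dB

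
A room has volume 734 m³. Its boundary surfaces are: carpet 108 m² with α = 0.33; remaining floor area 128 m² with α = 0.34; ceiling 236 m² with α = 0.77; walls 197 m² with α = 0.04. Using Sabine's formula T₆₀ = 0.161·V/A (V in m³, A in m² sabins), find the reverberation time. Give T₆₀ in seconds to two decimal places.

Summing Sᵢαᵢ: 108·0.33 + 128·0.34 + 236·0.77 + 197·0.04 = 268.76 m².
T₆₀ = 0.161·V/A = 0.161·734/268.76 = 0.440 s.

0.44 s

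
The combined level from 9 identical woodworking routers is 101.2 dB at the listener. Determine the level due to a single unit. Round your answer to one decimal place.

For N identical incoherent sources L_total = L₁ + 10·log₁₀ N, so L₁ = 101.2 − 10·log₁₀(9) = 101.2 − 9.542.

91.7 dB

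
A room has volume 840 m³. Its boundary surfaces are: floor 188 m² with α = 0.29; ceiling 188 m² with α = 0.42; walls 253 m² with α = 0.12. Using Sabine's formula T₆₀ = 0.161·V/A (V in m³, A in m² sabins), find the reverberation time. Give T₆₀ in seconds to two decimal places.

0.83 s

Total absorption A = 188·0.29 + 188·0.42 + 253·0.12 = 163.84 m² sabins.
T₆₀ = 0.161 × 840 / 163.84 = 0.825 s.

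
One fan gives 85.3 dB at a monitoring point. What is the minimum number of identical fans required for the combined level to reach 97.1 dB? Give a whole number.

16

N identical sources give L₁ + 10·log₁₀ N, so require 10·log₁₀ N ≥ 97.1 − 85.3 = 11.8 dB.
N ≥ 10^(11.8/10) = 15.136, so N = 16.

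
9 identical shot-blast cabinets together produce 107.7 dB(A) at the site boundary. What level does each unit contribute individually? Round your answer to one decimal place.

98.2 dB(A)

Dividing the total intensity by 9 lowers the level by 10·log₁₀ 9 = 9.542 dB: L₁ = 107.7 − 9.542.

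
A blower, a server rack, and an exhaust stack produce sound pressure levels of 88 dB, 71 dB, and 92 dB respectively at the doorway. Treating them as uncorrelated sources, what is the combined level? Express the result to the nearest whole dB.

93 dB

Incoherent sources combine by intensity addition: L_total = 10·log₁₀(Σ 10^(L_i/10)).
Σ 10^(L/10) = 10^(88/10) + 10^(71/10) + 10^(92/10) = 2.228e+09.
L_total = 10·log₁₀(2.228e+09) = 93.48 dB.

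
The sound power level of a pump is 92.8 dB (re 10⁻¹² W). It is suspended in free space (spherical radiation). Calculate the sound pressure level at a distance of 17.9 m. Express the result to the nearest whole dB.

L_p = L_w − 10·log₁₀(4π·r²) with r = 17.9 m.
4π·r² = 4026 m², 10·log₁₀ of that is 36.049 dB.
L_p = 92.8 − 36.049 = 56.75 dB.

57 dB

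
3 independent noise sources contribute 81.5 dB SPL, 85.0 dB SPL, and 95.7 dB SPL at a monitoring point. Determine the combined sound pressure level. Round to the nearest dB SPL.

For uncorrelated sources the intensities add, so convert each level to linear form, sum, and take 10·log₁₀ of the total.
Σ 10^(L/10) = 10^(81.5/10) + 10^(85.0/10) + 10^(95.7/10) = 4.173e+09.
L_total = 10·log₁₀(4.173e+09) = 96.20 dB SPL.

96 dB SPL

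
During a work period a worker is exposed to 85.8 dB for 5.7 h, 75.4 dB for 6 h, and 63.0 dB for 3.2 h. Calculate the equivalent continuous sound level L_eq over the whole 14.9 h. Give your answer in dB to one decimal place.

82.0 dB

The energy average is taken in the linear domain: L_eq = 10·log₁₀[(Σ tᵢ·10^(Lᵢ/10))/T], T = 14.9 h.
Σ tᵢ·10^(Lᵢ/10) = 5.7·10^(85.8/10) + 6·10^(75.4/10) + 3.2·10^(63.0/10) = 2.382e+09.
L_eq = 10·log₁₀(2.382e+09/14.9) = 82.04 dB.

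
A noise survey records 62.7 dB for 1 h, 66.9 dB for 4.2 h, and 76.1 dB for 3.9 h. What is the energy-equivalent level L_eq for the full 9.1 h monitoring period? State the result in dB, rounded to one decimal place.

L_eq = 10·log₁₀[(1/T)·Σ tᵢ·10^(Lᵢ/10)] with T = 9.1 h.
Σ tᵢ·10^(Lᵢ/10) = 1·10^(62.7/10) + 4.2·10^(66.9/10) + 3.9·10^(76.1/10) = 1.813e+08.
L_eq = 10·log₁₀(1.813e+08/9.1) = 72.99 dB.

73.0 dB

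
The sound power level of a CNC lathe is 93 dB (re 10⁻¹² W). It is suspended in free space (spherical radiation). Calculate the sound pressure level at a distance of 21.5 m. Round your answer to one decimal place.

55.4 dB

L_p = L_w − 10·log₁₀(4π·r²) with r = 21.5 m.
4π·r² = 5809 m², 10·log₁₀ of that is 37.641 dB.
L_p = 93 − 37.641 = 55.36 dB.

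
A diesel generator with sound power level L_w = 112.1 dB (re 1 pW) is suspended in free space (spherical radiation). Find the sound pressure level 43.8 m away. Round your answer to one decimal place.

L_p = L_w − 10·log₁₀(4π·r²) with r = 43.8 m.
4π·r² = 2.411e+04 m², 10·log₁₀ of that is 43.822 dB.
L_p = 112.1 − 43.822 = 68.28 dB.

68.3 dB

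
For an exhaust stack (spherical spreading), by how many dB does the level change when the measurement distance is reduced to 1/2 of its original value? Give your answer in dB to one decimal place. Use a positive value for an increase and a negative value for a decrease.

With spherical spreading the level changes by −20·log₁₀(r₂/r₁).
ΔL = −20·log₁₀(0.5) = +6.02 dB.

+6.0 dB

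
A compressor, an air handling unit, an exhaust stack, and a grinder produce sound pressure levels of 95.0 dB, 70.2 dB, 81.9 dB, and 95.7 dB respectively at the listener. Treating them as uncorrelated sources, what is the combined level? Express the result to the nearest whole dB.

Incoherent sources combine by intensity addition: L_total = 10·log₁₀(Σ 10^(L_i/10)).
Σ 10^(L/10) = 10^(95.0/10) + 10^(70.2/10) + 10^(81.9/10) + 10^(95.7/10) = 7.043e+09.
L_total = 10·log₁₀(7.043e+09) = 98.48 dB.

98 dB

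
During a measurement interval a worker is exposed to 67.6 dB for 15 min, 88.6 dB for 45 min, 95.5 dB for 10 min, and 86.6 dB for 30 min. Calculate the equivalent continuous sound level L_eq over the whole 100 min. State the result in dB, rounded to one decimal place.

The energy average is taken in the linear domain: L_eq = 10·log₁₀[(Σ tᵢ·10^(Lᵢ/10))/T], T = 100 min.
Σ tᵢ·10^(Lᵢ/10) = 15·10^(67.6/10) + 45·10^(88.6/10) + 10·10^(95.5/10) + 30·10^(86.6/10) = 8.188e+10.
L_eq = 10·log₁₀(8.188e+10/100) = 89.13 dB.

89.1 dB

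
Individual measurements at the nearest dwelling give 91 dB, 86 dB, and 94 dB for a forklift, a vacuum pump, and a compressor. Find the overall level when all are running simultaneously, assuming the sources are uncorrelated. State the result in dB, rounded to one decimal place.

96.2 dB

For uncorrelated sources the intensities add, so convert each level to linear form, sum, and take 10·log₁₀ of the total.
Σ 10^(L/10) = 10^(91/10) + 10^(86/10) + 10^(94/10) = 4.169e+09.
L_total = 10·log₁₀(4.169e+09) = 96.20 dB.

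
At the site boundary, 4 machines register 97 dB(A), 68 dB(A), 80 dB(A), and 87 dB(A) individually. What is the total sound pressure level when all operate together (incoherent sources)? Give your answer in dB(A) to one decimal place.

97.5 dB(A)

Incoherent sources combine by intensity addition: L_total = 10·log₁₀(Σ 10^(L_i/10)).
Σ 10^(L/10) = 10^(97/10) + 10^(68/10) + 10^(80/10) + 10^(87/10) = 5.619e+09.
L_total = 10·log₁₀(5.619e+09) = 97.50 dB(A).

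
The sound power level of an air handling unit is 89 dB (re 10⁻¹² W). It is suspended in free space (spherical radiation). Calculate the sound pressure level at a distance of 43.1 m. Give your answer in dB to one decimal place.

45.3 dB

The power spreads over a sphere of area 4π·r², so L_p = L_w − 10·log₁₀(4π·r²).
4π·r² = 2.334e+04 m², 10·log₁₀ of that is 43.682 dB.
L_p = 89 − 43.682 = 45.32 dB.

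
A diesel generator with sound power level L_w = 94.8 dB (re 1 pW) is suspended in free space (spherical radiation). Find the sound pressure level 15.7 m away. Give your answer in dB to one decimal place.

59.9 dB

Free-field spherical radiation: L_p = L_w − 10·log₁₀(4π·r²), r = 15.7 m.
4π·r² = 3097 m², 10·log₁₀ of that is 34.910 dB.
L_p = 94.8 − 34.910 = 59.89 dB.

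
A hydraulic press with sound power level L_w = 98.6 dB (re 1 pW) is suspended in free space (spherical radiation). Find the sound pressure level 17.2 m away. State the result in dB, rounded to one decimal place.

The power spreads over a sphere of area 4π·r², so L_p = L_w − 10·log₁₀(4π·r²).
4π·r² = 3718 m², 10·log₁₀ of that is 35.703 dB.
L_p = 98.6 − 35.703 = 62.90 dB.

62.9 dB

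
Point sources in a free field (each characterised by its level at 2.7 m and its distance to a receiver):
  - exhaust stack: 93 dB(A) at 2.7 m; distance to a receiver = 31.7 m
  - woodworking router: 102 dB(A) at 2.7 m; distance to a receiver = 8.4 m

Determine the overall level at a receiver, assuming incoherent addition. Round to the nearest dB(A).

92 dB(A)

Propagate each source to the receiver with L = L_ref − 20·log₁₀(r/r_ref), then add intensities.
exhaust stack: 93 − 20·log₁₀(31.7/2.7) = 93 − 21.39 = 71.61 dB(A).
woodworking router: 102 − 20·log₁₀(8.4/2.7) = 102 − 9.86 = 92.14 dB(A).
Σ 10^(L/10) = 1.652e+09 → L_total = 10·log₁₀(1.652e+09) = 92.18 dB(A).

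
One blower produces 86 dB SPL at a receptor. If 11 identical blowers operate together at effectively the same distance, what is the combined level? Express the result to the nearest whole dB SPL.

L_total = L₁ + 10·log₁₀ N for N identical incoherent sources.
L_total = 86 + 10·log₁₀(11) = 86 + 10.414 = 96.41 dB SPL.

96 dB SPL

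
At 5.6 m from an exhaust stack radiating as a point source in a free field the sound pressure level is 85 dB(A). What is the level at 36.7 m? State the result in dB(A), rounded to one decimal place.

68.7 dB(A)

Spherical spreading from a point source gives a 20·log₁₀(r₂/r₁) drop.
L₂ = 85 − 20·log₁₀(36.7/5.6) = 85 − 16.330 = 68.67 dB(A).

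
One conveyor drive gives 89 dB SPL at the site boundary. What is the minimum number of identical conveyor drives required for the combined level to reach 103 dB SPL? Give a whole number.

26

The shortfall is 103 − 89 = 14.0 dB, and N units add 10·log₁₀ N, so need 10·log₁₀ N ≥ 14.0.
N ≥ 10^(14.0/10) = 25.119, so N = 26.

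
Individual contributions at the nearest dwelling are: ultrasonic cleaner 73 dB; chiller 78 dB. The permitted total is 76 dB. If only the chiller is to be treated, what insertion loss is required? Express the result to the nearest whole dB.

Everything except the chiller sums to 10^(73/10) = 1.995e+07 in linear terms, 73.00 dB.
The limit corresponds to 10^(76/10) = 3.981e+07; subtracting the fixed part leaves 1.986e+07 for the chiller, i.e. 72.98 dB.
Required insertion loss = 78 − 72.98 = 5.02 dB.

5 dB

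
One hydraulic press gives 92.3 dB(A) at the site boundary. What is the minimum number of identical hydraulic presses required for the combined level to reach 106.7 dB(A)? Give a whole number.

N identical sources give L₁ + 10·log₁₀ N, so require 10·log₁₀ N ≥ 106.7 − 92.3 = 14.4 dB.
N ≥ 10^(14.4/10) = 27.542, so N = 28.

28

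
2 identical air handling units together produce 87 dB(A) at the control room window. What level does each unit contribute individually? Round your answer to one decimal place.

2 equal contributions raise the level by 10·log₁₀ 2 = 3.010 dB, so each unit alone gives 87 − 3.010.

84.0 dB(A)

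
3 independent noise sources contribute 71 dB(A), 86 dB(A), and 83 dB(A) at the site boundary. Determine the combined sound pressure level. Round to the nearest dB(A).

88 dB(A)

For uncorrelated sources the intensities add, so convert each level to linear form, sum, and take 10·log₁₀ of the total.
Σ 10^(L/10) = 10^(71/10) + 10^(86/10) + 10^(83/10) = 6.102e+08.
L_total = 10·log₁₀(6.102e+08) = 87.85 dB(A).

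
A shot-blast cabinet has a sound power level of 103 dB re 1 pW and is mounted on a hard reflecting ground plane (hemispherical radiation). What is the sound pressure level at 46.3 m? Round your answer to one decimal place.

61.7 dB

The power spreads over a hemisphere of area 2π·r², so L_p = L_w − 10·log₁₀(2π·r²).
2π·r² = 1.347e+04 m², 10·log₁₀ of that is 41.293 dB.
L_p = 103 − 41.293 = 61.71 dB.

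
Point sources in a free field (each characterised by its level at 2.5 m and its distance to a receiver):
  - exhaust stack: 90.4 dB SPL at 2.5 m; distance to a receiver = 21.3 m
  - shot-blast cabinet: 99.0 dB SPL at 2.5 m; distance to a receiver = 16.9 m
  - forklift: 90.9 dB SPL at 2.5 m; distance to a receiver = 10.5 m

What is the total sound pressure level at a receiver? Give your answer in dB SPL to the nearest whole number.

First find each source's level at the receiver (point-source: −20·log₁₀(r/r_ref)), then combine on an intensity basis.
exhaust stack: 90.4 − 20·log₁₀(21.3/2.5) = 90.4 − 18.61 = 71.79 dB SPL.
shot-blast cabinet: 99.0 − 20·log₁₀(16.9/2.5) = 99.0 − 16.60 = 82.40 dB SPL.
forklift: 90.9 − 20·log₁₀(10.5/2.5) = 90.9 − 12.46 = 78.44 dB SPL.
Σ 10^(L/10) = 2.587e+08 → L_total = 10·log₁₀(2.587e+08) = 84.13 dB SPL.

84 dB SPL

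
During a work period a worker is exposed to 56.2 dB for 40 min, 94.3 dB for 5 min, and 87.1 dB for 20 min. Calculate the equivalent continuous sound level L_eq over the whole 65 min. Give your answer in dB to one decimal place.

85.6 dB

L_eq = 10·log₁₀[(1/T)·Σ tᵢ·10^(Lᵢ/10)] with T = 65 min.
Σ tᵢ·10^(Lᵢ/10) = 40·10^(56.2/10) + 5·10^(94.3/10) + 20·10^(87.1/10) = 2.373e+10.
L_eq = 10·log₁₀(2.373e+10/65) = 85.62 dB.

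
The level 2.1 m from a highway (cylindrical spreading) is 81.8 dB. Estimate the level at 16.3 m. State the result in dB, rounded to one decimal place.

72.9 dB

For a line source, L₂ = L₁ − 10·log₁₀(r₂/r₁).
L₂ = 81.8 − 10·log₁₀(16.3/2.1) = 81.8 − 8.900 = 72.90 dB.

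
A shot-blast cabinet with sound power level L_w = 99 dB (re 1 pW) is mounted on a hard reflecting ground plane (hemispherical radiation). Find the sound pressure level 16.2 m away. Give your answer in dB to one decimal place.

66.8 dB

The power spreads over a hemisphere of area 2π·r², so L_p = L_w − 10·log₁₀(2π·r²).
2π·r² = 1649 m², 10·log₁₀ of that is 32.172 dB.
L_p = 99 − 32.172 = 66.83 dB.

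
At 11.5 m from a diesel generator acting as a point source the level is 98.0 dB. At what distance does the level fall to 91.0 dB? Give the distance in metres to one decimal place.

25.7 m

The 7.0 dB drop corresponds to a distance ratio of 10^(7.0/20) for a point source.
r₂ = 11.5·10^((98.0−91.0)/20) = 11.5·10^(7.0/20) = 25.75 m.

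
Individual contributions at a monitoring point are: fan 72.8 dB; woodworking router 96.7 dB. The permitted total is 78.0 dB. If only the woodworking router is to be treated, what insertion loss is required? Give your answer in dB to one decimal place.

Everything except the woodworking router sums to 10^(72.8/10) = 1.905e+07 in linear terms, 72.80 dB.
The limit corresponds to 10^(78.0/10) = 6.310e+07; subtracting the fixed part leaves 4.404e+07 for the woodworking router, i.e. 76.44 dB.
So the woodworking router must be reduced from 96.7 to 76.44 dB: IL = 20.26 dB.

20.3 dB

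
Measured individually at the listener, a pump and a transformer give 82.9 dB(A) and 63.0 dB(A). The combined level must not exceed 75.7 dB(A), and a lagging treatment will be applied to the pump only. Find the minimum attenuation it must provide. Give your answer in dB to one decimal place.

7.4 dB

Everything except the pump sums to 10^(63.0/10) = 1.995e+06 in linear terms, 63.00 dB(A).
To meet 75.7 dB(A) overall, the treated pump may contribute at most 10^(75.7/10) − 1.995e+06 = 3.516e+07, i.e. 75.46 dB(A).
So the pump must be reduced from 82.9 to 75.46 dB(A): IL = 7.44 dB.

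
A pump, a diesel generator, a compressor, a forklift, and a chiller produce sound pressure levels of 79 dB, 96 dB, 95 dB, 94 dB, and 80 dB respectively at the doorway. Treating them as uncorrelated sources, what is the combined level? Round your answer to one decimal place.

Incoherent sources combine by intensity addition: L_total = 10·log₁₀(Σ 10^(L_i/10)).
Σ 10^(L/10) = 10^(79/10) + 10^(96/10) + 10^(95/10) + 10^(94/10) + 10^(80/10) = 9.835e+09.
L_total = 10·log₁₀(9.835e+09) = 99.93 dB.

99.9 dB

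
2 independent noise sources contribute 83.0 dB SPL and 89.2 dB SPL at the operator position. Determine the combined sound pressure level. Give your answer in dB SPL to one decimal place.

90.1 dB SPL

For uncorrelated sources the intensities add, so convert each level to linear form, sum, and take 10·log₁₀ of the total.
Σ 10^(L/10) = 10^(83.0/10) + 10^(89.2/10) = 1.031e+09.
L_total = 10·log₁₀(1.031e+09) = 90.13 dB SPL.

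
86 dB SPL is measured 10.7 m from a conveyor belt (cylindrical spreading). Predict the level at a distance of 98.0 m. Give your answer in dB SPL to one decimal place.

76.4 dB SPL

Cylindrical spreading from a line source gives a 10·log₁₀(r₂/r₁) drop.
L₂ = 86 − 10·log₁₀(98.0/10.7) = 86 − 9.618 = 76.38 dB SPL.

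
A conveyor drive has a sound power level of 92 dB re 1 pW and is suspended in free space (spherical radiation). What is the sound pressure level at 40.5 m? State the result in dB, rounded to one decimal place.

48.9 dB

L_p = L_w − 10·log₁₀(4π·r²) with r = 40.5 m.
4π·r² = 2.061e+04 m², 10·log₁₀ of that is 43.141 dB.
L_p = 92 − 43.141 = 48.86 dB.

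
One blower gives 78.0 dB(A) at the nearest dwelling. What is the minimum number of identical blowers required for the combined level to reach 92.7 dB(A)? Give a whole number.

Need L₁ + 10·log₁₀ N ≥ 92.7, i.e. log₁₀ N ≥ 1.47.
N ≥ 10^(14.7/10) = 29.512, so N = 30.

30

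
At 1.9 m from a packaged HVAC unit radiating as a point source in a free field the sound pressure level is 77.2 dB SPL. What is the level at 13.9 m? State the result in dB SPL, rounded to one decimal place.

Point-source attenuation: ΔL = 20·log₁₀(r₂/r₁) = 20·log₁₀(13.9/1.9) = 17.285 dB.
L₂ = 77.2 − 20·log₁₀(13.9/1.9) = 77.2 − 17.285 = 59.91 dB SPL.

59.9 dB SPL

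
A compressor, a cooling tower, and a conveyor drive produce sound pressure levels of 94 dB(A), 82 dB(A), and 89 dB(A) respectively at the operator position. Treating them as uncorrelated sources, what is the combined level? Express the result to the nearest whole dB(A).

Incoherent sources combine by intensity addition: L_total = 10·log₁₀(Σ 10^(L_i/10)).
Σ 10^(L/10) = 10^(94/10) + 10^(82/10) + 10^(89/10) = 3.465e+09.
L_total = 10·log₁₀(3.465e+09) = 95.40 dB(A).

95 dB(A)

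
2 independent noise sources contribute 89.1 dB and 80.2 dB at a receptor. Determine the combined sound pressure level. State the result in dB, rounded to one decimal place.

89.6 dB

Incoherent sources combine by intensity addition: L_total = 10·log₁₀(Σ 10^(L_i/10)).
Σ 10^(L/10) = 10^(89.1/10) + 10^(80.2/10) = 9.175e+08.
L_total = 10·log₁₀(9.175e+08) = 89.63 dB.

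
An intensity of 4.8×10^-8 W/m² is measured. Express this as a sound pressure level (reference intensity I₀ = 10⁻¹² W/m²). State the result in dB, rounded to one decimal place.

L = 10·log₁₀(I/I₀) = 10·log₁₀(4.8×10^-8/10⁻¹²) = 10·log₁₀(4.8×10^4).
L = 10·(0.6812 + 4) = 46.81 dB.

46.8 dB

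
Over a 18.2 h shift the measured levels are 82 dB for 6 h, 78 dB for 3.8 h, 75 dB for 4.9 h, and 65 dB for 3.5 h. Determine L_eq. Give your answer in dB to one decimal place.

78.7 dB

The energy average is taken in the linear domain: L_eq = 10·log₁₀[(Σ tᵢ·10^(Lᵢ/10))/T], T = 18.2 h.
Σ tᵢ·10^(Lᵢ/10) = 6·10^(82/10) + 3.8·10^(78/10) + 4.9·10^(75/10) + 3.5·10^(65/10) = 1.357e+09.
L_eq = 10·log₁₀(1.357e+09/18.2) = 78.72 dB.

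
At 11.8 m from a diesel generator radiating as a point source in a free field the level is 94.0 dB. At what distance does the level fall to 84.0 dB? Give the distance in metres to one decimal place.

The 10.0 dB drop corresponds to a distance ratio of 10^(10.0/20) for a point source.
r₂ = 11.8·10^((94.0−84.0)/20) = 11.8·10^(10.0/20) = 37.31 m.

37.3 m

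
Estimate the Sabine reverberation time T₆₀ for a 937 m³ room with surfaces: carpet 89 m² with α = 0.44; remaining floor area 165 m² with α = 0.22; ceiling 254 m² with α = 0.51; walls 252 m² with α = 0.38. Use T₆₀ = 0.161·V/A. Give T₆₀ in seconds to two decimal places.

Total absorption A = 89·0.44 + 165·0.22 + 254·0.51 + 252·0.38 = 300.76 m² sabins.
T₆₀ = 0.161 × 937 / 300.76 = 0.502 s.

0.50 s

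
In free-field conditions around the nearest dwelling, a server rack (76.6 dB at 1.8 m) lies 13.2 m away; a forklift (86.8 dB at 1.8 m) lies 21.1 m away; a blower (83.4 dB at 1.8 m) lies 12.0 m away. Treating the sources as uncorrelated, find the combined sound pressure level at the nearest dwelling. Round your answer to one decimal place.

Propagate each source to the receiver with L = L_ref − 20·log₁₀(r/r_ref), then add intensities.
server rack: 76.6 − 20·log₁₀(13.2/1.8) = 76.6 − 17.31 = 59.29 dB.
forklift: 86.8 − 20·log₁₀(21.1/1.8) = 86.8 − 21.38 = 65.42 dB.
blower: 83.4 − 20·log₁₀(12.0/1.8) = 83.4 − 16.48 = 66.92 dB.
Σ 10^(L/10) = 9.256e+06 → L_total = 10·log₁₀(9.256e+06) = 69.66 dB.

69.7 dB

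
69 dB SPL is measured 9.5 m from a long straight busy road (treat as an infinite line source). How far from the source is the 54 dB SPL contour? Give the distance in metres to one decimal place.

300.4 m

For a line source L₁ − L₂ = 10·log₁₀(r₂/r₁), so r₂ = r₁·10^((L₁−L₂)/10).
r₂ = 9.5·10^((69−54)/10) = 9.5·10^(15.0/10) = 300.42 m.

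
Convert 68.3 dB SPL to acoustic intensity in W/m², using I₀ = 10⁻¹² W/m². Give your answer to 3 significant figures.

6.76e-06 W/m²

I/I₀ = 10^(68.3/10) = 6.761e+06, so I = 6.761e+06 × 10⁻¹² W/m².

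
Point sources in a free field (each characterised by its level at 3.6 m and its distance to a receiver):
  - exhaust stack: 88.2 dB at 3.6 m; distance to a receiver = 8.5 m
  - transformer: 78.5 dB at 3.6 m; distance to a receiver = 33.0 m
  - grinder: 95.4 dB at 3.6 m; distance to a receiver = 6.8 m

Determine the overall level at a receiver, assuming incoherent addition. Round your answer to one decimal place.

90.4 dB

Propagate each source to the receiver with L = L_ref − 20·log₁₀(r/r_ref), then add intensities.
exhaust stack: 88.2 − 20·log₁₀(8.5/3.6) = 88.2 − 7.46 = 80.74 dB.
transformer: 78.5 − 20·log₁₀(33.0/3.6) = 78.5 − 19.24 = 59.26 dB.
grinder: 95.4 − 20·log₁₀(6.8/3.6) = 95.4 − 5.52 = 89.88 dB.
Σ 10^(L/10) = 1.091e+09 → L_total = 10·log₁₀(1.091e+09) = 90.38 dB.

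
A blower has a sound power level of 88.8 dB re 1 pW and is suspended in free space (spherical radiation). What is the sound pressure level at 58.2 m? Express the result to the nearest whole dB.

Free-field spherical radiation: L_p = L_w − 10·log₁₀(4π·r²), r = 58.2 m.
4π·r² = 4.257e+04 m², 10·log₁₀ of that is 46.291 dB.
L_p = 88.8 − 46.291 = 42.51 dB.

43 dB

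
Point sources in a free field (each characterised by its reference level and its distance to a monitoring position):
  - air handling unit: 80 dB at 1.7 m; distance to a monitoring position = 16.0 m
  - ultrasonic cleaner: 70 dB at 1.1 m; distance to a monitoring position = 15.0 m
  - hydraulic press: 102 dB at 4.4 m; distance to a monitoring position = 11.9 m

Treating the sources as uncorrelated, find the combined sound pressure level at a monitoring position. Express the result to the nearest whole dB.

93 dB

Propagate each source to the receiver with L = L_ref − 20·log₁₀(r/r_ref), then add intensities.
air handling unit: 80 − 20·log₁₀(16.0/1.7) = 80 − 19.47 = 60.53 dB.
ultrasonic cleaner: 70 − 20·log₁₀(15.0/1.1) = 70 − 22.69 = 47.31 dB.
hydraulic press: 102 − 20·log₁₀(11.9/4.4) = 102 − 8.64 = 93.36 dB.
Σ 10^(L/10) = 2.168e+09 → L_total = 10·log₁₀(2.168e+09) = 93.36 dB.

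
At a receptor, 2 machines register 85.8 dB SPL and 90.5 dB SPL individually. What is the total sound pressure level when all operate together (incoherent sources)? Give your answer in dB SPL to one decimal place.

Incoherent sources combine by intensity addition: L_total = 10·log₁₀(Σ 10^(L_i/10)).
Σ 10^(L/10) = 10^(85.8/10) + 10^(90.5/10) = 1.502e+09.
L_total = 10·log₁₀(1.502e+09) = 91.77 dB SPL.

91.8 dB SPL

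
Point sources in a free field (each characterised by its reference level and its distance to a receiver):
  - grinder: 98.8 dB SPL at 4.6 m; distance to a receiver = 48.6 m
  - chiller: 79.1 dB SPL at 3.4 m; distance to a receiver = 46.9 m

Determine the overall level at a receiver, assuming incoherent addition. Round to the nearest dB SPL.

First find each source's level at the receiver (point-source: −20·log₁₀(r/r_ref)), then combine on an intensity basis.
grinder: 98.8 − 20·log₁₀(48.6/4.6) = 98.8 − 20.48 = 78.32 dB SPL.
chiller: 79.1 − 20·log₁₀(46.9/3.4) = 79.1 − 22.79 = 56.31 dB SPL.
Σ 10^(L/10) = 6.839e+07 → L_total = 10·log₁₀(6.839e+07) = 78.35 dB SPL.

78 dB SPL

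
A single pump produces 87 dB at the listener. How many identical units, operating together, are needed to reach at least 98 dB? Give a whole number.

N identical sources give L₁ + 10·log₁₀ N, so require 10·log₁₀ N ≥ 98 − 87 = 11.0 dB.
N ≥ 10^(11.0/10) = 12.589, so N = 13.

13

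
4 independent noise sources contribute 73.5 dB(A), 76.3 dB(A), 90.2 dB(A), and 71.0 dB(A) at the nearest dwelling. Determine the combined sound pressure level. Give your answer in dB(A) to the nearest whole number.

Incoherent sources combine by intensity addition: L_total = 10·log₁₀(Σ 10^(L_i/10)).
Σ 10^(L/10) = 10^(73.5/10) + 10^(76.3/10) + 10^(90.2/10) + 10^(71.0/10) = 1.125e+09.
L_total = 10·log₁₀(1.125e+09) = 90.51 dB(A).

91 dB(A)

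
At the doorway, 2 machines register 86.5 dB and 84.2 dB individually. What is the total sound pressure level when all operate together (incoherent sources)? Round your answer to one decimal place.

88.5 dB

Incoherent sources combine by intensity addition: L_total = 10·log₁₀(Σ 10^(L_i/10)).
Σ 10^(L/10) = 10^(86.5/10) + 10^(84.2/10) = 7.097e+08.
L_total = 10·log₁₀(7.097e+08) = 88.51 dB.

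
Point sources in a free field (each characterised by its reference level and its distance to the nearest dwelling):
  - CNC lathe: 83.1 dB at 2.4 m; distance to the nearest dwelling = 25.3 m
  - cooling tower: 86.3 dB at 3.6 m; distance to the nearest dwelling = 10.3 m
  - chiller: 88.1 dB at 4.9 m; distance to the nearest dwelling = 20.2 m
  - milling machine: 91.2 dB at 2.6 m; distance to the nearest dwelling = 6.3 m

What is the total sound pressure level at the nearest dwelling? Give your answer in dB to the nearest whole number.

Propagate each source to the receiver with L = L_ref − 20·log₁₀(r/r_ref), then add intensities.
CNC lathe: 83.1 − 20·log₁₀(25.3/2.4) = 83.1 − 20.46 = 62.64 dB.
cooling tower: 86.3 − 20·log₁₀(10.3/3.6) = 86.3 − 9.13 = 77.17 dB.
chiller: 88.1 − 20·log₁₀(20.2/4.9) = 88.1 − 12.30 = 75.80 dB.
milling machine: 91.2 − 20·log₁₀(6.3/2.6) = 91.2 − 7.69 = 83.51 dB.
Σ 10^(L/10) = 3.165e+08 → L_total = 10·log₁₀(3.165e+08) = 85.00 dB.

85 dB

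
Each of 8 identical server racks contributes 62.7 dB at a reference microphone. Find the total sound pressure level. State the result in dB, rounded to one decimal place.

L_total = L₁ + 10·log₁₀ N for N identical incoherent sources.
L_total = 62.7 + 10·log₁₀(8) = 62.7 + 9.031 = 71.73 dB.

71.7 dB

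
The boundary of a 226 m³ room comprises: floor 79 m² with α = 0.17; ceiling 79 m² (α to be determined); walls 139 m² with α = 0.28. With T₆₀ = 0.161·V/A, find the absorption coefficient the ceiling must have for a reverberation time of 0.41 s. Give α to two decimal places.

0.46

A = 0.161·V/T₆₀ = 0.161·226/0.41 = 88.75 m² sabins.
Absorption from the other surfaces = 79·0.17 + 139·0.28 = 52.35 m², so the ceiling must supply 36.40 m² over 79 m².
α = 36.40/79 = 0.461.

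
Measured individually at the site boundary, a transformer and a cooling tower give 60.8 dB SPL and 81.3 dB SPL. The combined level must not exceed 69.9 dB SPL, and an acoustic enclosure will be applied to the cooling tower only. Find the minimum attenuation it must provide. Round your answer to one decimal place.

12.0 dB

Everything except the cooling tower sums to 10^(60.8/10) = 1.202e+06 in linear terms, 60.80 dB SPL.
The limit corresponds to 10^(69.9/10) = 9.772e+06; subtracting the fixed part leaves 8.570e+06 for the cooling tower, i.e. 69.33 dB SPL.
Required insertion loss = 81.3 − 69.33 = 11.97 dB.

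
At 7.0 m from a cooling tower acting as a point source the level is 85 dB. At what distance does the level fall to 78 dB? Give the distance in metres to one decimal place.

15.7 m

For a point source L₁ − L₂ = 20·log₁₀(r₂/r₁), so r₂ = r₁·10^((L₁−L₂)/20).
r₂ = 7.0·10^((85−78)/20) = 7.0·10^(7.0/20) = 15.67 m.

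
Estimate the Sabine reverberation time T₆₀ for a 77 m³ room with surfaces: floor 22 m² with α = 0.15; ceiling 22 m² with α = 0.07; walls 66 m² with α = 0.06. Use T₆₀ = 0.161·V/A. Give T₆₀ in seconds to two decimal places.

1.41 s

A = Σ Sᵢαᵢ = 22·0.15 + 22·0.07 + 66·0.06 = 8.80 m².
T₆₀ = 0.161 × 77 / 8.80 = 1.409 s.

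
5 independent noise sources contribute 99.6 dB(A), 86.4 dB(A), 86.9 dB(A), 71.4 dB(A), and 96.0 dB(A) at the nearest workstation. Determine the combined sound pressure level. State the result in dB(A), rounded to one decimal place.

101.5 dB(A)

Incoherent sources combine by intensity addition: L_total = 10·log₁₀(Σ 10^(L_i/10)).
Σ 10^(L/10) = 10^(99.6/10) + 10^(86.4/10) + 10^(86.9/10) + 10^(71.4/10) + 10^(96.0/10) = 1.404e+10.
L_total = 10·log₁₀(1.404e+10) = 101.47 dB(A).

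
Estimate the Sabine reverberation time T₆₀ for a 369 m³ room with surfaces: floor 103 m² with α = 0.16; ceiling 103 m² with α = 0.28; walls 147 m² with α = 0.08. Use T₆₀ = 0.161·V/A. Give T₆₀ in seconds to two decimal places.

Total absorption A = 103·0.16 + 103·0.28 + 147·0.08 = 57.08 m² sabins.
T₆₀ = 0.161 × 369 / 57.08 = 1.041 s.

1.04 s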